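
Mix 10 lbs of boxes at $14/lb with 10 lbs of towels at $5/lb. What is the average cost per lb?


Cost of boxes:
10 x $14 = $140
Cost of towels:
10 x $5 = $50
Total cost: $140 + $50 = $190
Total weight: 20 lbs
Average: $190 / 20 = $9.50/lb

$9.50/lb


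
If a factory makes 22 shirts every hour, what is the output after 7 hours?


Production rate: 22 shirts per hour
Time: 7 hours
Total: 22 x 7 = 154 shirts

154 shirts


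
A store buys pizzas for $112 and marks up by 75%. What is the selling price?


Calculate the markup amount:
75% of $112 = $84
Add to cost:
$112 + $84 = $196

$196


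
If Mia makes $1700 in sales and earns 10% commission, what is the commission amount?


Convert rate to decimal:
10% = 0.1
Multiply by sales:
$1700 x 0.1 = $170

$170


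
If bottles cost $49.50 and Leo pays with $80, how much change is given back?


Start with the amount paid:
$80
Subtract the price:
$80 - $49.50 = $30.50

$30.50


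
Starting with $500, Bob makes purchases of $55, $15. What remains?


Add up expenses:
$55 + $15 = $70
Subtract from budget:
$500 - $70 = $430

$430


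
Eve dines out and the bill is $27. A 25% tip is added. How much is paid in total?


Calculate the tip:
25% of $27 = $6.75
Add tip to meal cost:
$27 + $6.75 = $33.75

$33.75


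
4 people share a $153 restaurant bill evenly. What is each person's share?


Total bill: $153
Number of people: 4
Each pays: $153 / 4 = $38.25

$38.25


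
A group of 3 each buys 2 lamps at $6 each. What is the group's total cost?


Cost per person:
2 x $6 = $12
Group total:
3 x $12 = $36

$36


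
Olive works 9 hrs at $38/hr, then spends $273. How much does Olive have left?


Calculate earnings:
9 x $38 = $342
Subtract spending:
$342 - $273 = $69

$69


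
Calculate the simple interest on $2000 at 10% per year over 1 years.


Use the formula I = P x R x T / 100
P x R x T = 2000 x 10 x 1 = 20000
I = 20000 / 100 = $200

$200


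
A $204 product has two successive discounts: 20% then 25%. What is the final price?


First discount:
20% of $204 = $40.80
Price after first discount:
$204 - $40.80 = $163.20
Second discount:
25% of $163.20 = $40.80
Final price:
$163.20 - $40.80 = $122.40

$122.40


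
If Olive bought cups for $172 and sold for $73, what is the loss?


Selling price = $73
Cost price = $172
Loss = cost price - selling price:
Loss = $172 - $73 = $99

$99


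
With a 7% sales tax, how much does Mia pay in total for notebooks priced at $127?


Calculate the tax:
7% of $127 = $8.89
Add tax to price:
$127 + $8.89 = $135.89

$135.89


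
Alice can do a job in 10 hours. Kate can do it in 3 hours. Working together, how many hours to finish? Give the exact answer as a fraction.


Alice's rate: 1/10 of the job per hour
Kate's rate: 1/3 of the job per hour
Combined rate: 1/10 + 1/3 = 13/30 per hour
Time = 1 / (13/30) = 30/13 hours (≈ 2.31 hours)

30/13 hours


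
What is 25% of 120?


Convert percentage to decimal:
25% = 0.25
Multiply:
120 x 0.25 = 30

30


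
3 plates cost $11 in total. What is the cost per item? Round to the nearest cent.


Total cost: $11
Number of items: 3
Unit price: $11 / 3 = $3.6666... ≈ $3.67

$3.67


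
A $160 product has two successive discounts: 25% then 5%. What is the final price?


First discount:
25% of $160 = $40
Price after first discount:
$160 - $40 = $120
Second discount:
5% of $120 = $6
Final price:
$120 - $6 = $114

$114


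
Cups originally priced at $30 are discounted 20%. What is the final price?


Calculate the discount amount:
20% of $30 = $6
Subtract from original:
$30 - $6 = $24

$24


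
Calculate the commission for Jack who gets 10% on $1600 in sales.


Convert rate to decimal:
10% = 0.1
Multiply by sales:
$1600 x 0.1 = $160

$160


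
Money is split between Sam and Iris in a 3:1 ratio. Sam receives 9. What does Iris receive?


Find the multiplier:
9 / 3 = 3
Apply to Iris's share:
1 x 3 = 3

3


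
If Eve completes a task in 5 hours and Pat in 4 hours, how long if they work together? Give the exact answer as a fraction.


Eve's rate: 1/5 of the job per hour
Pat's rate: 1/4 of the job per hour
Combined rate: 1/5 + 1/4 = 9/20 per hour
Time = 1 / (9/20) = 20/9 hours (≈ 2.22 hours)

20/9 hours


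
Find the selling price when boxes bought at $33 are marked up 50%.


Calculate the markup amount:
50% of $33 = $16.50
Add to cost:
$33 + $16.50 = $49.50

$49.50


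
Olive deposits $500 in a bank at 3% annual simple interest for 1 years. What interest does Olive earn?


Use the formula I = P x R x T / 100
P x R x T = 500 x 3 x 1 = 1500
I = 1500 / 100 = $15

$15


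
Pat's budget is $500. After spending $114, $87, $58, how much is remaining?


Add up expenses:
$114 + $87 + $58 = $259
Subtract from budget:
$500 - $259 = $241

$241


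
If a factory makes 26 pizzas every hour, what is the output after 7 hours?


Production rate: 26 pizzas per hour
Time: 7 hours
Total: 26 x 7 = 182 pizzas

182 pizzas


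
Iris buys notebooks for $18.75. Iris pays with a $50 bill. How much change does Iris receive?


Start with the amount paid:
$50
Subtract the price:
$50 - $18.75 = $31.25

$31.25


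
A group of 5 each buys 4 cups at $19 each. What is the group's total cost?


Cost per person:
4 x $19 = $76
Group total:
5 x $76 = $380

$380


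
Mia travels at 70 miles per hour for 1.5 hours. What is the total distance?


Use the formula: distance = speed x time
Speed = 70 mph, Time = 1.5 hours
70 x 1.5 = 105 miles

105 miles


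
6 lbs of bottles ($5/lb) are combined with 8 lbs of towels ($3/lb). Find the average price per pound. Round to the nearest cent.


Cost of bottles:
6 x $5 = $30
Cost of towels:
8 x $3 = $24
Total cost: $30 + $24 = $54
Total weight: 14 lbs
Average: $54 / 14 = $3.8571... ≈ $3.86/lb

$3.86/lb


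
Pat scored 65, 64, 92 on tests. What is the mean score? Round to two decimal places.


Add the scores:
65 + 64 + 92 = 221
Divide by the number of tests:
221 / 3 = 73.6666... ≈ 73.67

73.67


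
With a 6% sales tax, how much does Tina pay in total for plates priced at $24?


Calculate the tax:
6% of $24 = $1.44
Add tax to price:
$24 + $1.44 = $25.44

$25.44


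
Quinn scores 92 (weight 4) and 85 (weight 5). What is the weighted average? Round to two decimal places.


Weighted sum:
4 x 92 + 5 x 85 = 793
Total weight:
4 + 5 = 9
Weighted average:
793 / 9 = 88.1111... ≈ 88.11

88.11


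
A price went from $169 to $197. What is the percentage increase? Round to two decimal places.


Find the absolute change:
|197 - 169| = 28
Divide by original and multiply by 100:
28 / 169 x 100 = 16.5680...% ≈ 16.57%

16.57%


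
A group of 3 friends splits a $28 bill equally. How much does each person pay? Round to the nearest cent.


Total bill: $28
Number of people: 3
Each pays: $28 / 3 = $9.3333... ≈ $9.33

$9.33


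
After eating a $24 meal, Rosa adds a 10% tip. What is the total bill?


Calculate the tip:
10% of $24 = $2.40
Add tip to meal cost:
$24 + $2.40 = $26.40

$26.40


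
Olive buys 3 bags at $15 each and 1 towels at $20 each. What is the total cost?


Cost of bags:
3 x $15 = $45
Cost of towels:
1 x $20 = $20
Add both:
$45 + $20 = $65

$65


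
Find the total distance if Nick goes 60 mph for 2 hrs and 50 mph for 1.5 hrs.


Leg 1 distance:
60 x 2 = 120 miles
Leg 2 distance:
50 x 1.5 = 75 miles
Total distance:
120 + 75 = 195 miles

195 miles


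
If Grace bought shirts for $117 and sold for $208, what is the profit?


Selling price = $208
Cost price = $117
Profit = selling price - cost price:
Profit = $208 - $117 = $91

$91


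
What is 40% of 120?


Convert percentage to decimal:
40% = 0.4
Multiply:
120 x 0.4 = 48

48


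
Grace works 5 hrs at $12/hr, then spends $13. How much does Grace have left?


Calculate earnings:
5 x $12 = $60
Subtract spending:
$60 - $13 = $47

$47


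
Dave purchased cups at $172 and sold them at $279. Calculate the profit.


Selling price = $279
Cost price = $172
Profit = selling price - cost price:
Profit = $279 - $172 = $107

$107


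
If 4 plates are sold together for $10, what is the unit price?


Total cost: $10
Number of items: 4
Unit price: $10 / 4 = $2.50

$2.50


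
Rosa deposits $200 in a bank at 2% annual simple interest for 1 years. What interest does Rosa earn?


Use the formula I = P x R x T / 100
P x R x T = 200 x 2 x 1 = 400
I = 400 / 100 = $4

$4


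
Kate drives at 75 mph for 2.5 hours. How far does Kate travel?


Use the formula: distance = speed x time
Speed = 75 mph, Time = 2.5 hours
75 x 2.5 = 187.5 miles

187.5 miles


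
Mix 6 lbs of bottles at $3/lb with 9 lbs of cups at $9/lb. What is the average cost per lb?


Cost of bottles:
6 x $3 = $18
Cost of cups:
9 x $9 = $81
Total cost: $18 + $81 = $99
Total weight: 15 lbs
Average: $99 / 15 = $6.60/lb

$6.60/lb


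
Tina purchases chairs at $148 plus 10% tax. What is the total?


Calculate the tax:
10% of $148 = $14.80
Add tax to price:
$148 + $14.80 = $162.80

$162.80


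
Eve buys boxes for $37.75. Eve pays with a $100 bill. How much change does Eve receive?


Start with the amount paid:
$100
Subtract the price:
$100 - $37.75 = $62.25

$62.25


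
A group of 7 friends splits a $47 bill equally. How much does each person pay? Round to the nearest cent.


Total bill: $47
Number of people: 7
Each pays: $47 / 7 = $6.7142... ≈ $6.71

$6.71


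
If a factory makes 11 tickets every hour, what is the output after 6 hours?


Production rate: 11 tickets per hour
Time: 6 hours
Total: 11 x 6 = 66 tickets

66 tickets


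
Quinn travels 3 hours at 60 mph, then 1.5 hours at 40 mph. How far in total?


Leg 1 distance:
60 x 3 = 180 miles
Leg 2 distance:
40 x 1.5 = 60 miles
Total distance:
180 + 60 = 240 miles

240 miles


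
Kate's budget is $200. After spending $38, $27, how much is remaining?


Add up expenses:
$38 + $27 = $65
Subtract from budget:
$200 - $65 = $135

$135


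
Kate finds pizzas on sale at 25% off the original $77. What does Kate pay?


Calculate the discount amount:
25% of $77 = $19.25
Subtract from original:
$77 - $19.25 = $57.75

$57.75


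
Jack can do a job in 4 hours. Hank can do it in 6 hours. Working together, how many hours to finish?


Jack's rate: 1/4 of the job per hour
Hank's rate: 1/6 of the job per hour
Combined rate: 1/4 + 1/6 = 5/12 per hour
Time = 1 / (5/12) = 12/5 = 2.4 hours

2.4 hours


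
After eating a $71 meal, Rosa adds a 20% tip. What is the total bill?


Calculate the tip:
20% of $71 = $14.20
Add tip to meal cost:
$71 + $14.20 = $85.20

$85.20


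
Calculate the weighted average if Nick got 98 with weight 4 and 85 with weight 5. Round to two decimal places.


Weighted sum:
4 x 98 + 5 x 85 = 817
Total weight:
4 + 5 = 9
Weighted average:
817 / 9 = 90.7777... ≈ 90.78

90.78


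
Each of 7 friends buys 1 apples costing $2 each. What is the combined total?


Cost per person:
1 x $2 = $2
Group total:
7 x $2 = $14

$14


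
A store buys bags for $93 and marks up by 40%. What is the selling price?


Calculate the markup amount:
40% of $93 = $37.20
Add to cost:
$93 + $37.20 = $130.20

$130.20


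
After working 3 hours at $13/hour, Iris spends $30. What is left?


Calculate earnings:
3 x $13 = $39
Subtract spending:
$39 - $30 = $9

$9


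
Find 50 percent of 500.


Convert percentage to decimal:
50% = 0.5
Multiply:
500 x 0.5 = 250

250


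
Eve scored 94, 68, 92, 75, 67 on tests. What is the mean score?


Add the scores:
94 + 68 + 92 + 75 + 67 = 396
Divide by the number of tests:
396 / 5 = 79.2

79.2


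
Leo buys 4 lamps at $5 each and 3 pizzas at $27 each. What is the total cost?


Cost of lamps:
4 x $5 = $20
Cost of pizzas:
3 x $27 = $81
Add both:
$20 + $81 = $101

$101


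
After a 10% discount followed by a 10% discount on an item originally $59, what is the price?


First discount:
10% of $59 = $5.90
Price after first discount:
$59 - $5.90 = $53.10
Second discount:
10% of $53.10 = $5.31
Final price:
$53.10 - $5.31 = $47.79

$47.79


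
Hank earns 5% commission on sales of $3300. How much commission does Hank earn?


Convert rate to decimal:
5% = 0.05
Multiply by sales:
$3300 x 0.05 = $165

$165


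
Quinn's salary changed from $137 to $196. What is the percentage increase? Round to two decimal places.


Find the absolute change:
|196 - 137| = 59
Divide by original and multiply by 100:
59 / 137 x 100 = 43.0656...% ≈ 43.07%

43.07%


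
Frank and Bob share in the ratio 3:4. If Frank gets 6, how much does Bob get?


Find the multiplier:
6 / 3 = 2
Apply to Bob's share:
4 x 2 = 8

8


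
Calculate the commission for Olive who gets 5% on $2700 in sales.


Convert rate to decimal:
5% = 0.05
Multiply by sales:
$2700 x 0.05 = $135

$135


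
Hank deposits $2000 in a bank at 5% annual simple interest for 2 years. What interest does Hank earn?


Use the formula I = P x R x T / 100
P x R x T = 2000 x 5 x 2 = 20000
I = 20000 / 100 = $200

$200


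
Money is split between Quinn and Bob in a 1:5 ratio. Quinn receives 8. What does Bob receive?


Find the multiplier:
8 / 1 = 8
Apply to Bob's share:
5 x 8 = 40

40


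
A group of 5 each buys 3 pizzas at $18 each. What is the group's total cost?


Cost per person:
3 x $18 = $54
Group total:
5 x $54 = $270

$270


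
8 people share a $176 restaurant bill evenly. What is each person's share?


Total bill: $176
Number of people: 8
Each pays: $176 / 8 = $22

$22


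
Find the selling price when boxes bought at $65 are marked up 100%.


Calculate the markup amount:
100% of $65 = $65
Add to cost:
$65 + $65 = $130

$130


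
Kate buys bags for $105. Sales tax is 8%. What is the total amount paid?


Calculate the tax:
8% of $105 = $8.40
Add tax to price:
$105 + $8.40 = $113.40

$113.40


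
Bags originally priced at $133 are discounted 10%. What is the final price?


Calculate the discount amount:
10% of $133 = $13.30
Subtract from original:
$133 - $13.30 = $119.70

$119.70


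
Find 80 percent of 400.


Convert percentage to decimal:
80% = 0.8
Multiply:
400 x 0.8 = 320

320


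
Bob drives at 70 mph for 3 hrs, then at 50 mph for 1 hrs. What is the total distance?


Leg 1 distance:
70 x 3 = 210 miles
Leg 2 distance:
50 x 1 = 50 miles
Total distance:
210 + 50 = 260 miles

260 miles


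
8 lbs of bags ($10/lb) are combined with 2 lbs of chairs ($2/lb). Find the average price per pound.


Cost of bags:
8 x $10 = $80
Cost of chairs:
2 x $2 = $4
Total cost: $80 + $4 = $84
Total weight: 10 lbs
Average: $84 / 10 = $8.40/lb

$8.40/lb


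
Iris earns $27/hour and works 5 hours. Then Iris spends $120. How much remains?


Calculate earnings:
5 x $27 = $135
Subtract spending:
$135 - $120 = $15

$15


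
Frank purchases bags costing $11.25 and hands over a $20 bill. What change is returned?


Start with the amount paid:
$20
Subtract the price:
$20 - $11.25 = $8.75

$8.75


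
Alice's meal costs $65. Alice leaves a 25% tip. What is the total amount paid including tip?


Calculate the tip:
25% of $65 = $16.25
Add tip to meal cost:
$65 + $16.25 = $81.25

$81.25


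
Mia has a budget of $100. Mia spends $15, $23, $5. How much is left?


Add up expenses:
$15 + $23 + $5 = $43
Subtract from budget:
$100 - $43 = $57

$57


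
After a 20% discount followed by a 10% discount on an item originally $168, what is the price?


First discount:
20% of $168 = $33.60
Price after first discount:
$168 - $33.60 = $134.40
Second discount:
10% of $134.40 = $13.44
Final price:
$134.40 - $13.44 = $120.96

$120.96


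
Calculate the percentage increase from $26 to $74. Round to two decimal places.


Find the absolute change:
|74 - 26| = 48
Divide by original and multiply by 100:
48 / 26 x 100 = 184.6153...% ≈ 184.62%

184.62%


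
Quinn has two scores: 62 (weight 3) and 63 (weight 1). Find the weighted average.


Weighted sum:
3 x 62 + 1 x 63 = 249
Total weight:
3 + 1 = 4
Weighted average:
249 / 4 = 62.25

62.25


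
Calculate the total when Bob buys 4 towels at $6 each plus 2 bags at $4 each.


Cost of towels:
4 x $6 = $24
Cost of bags:
2 x $4 = $8
Add both:
$24 + $8 = $32

$32


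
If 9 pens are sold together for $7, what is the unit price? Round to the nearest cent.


Total cost: $7
Number of items: 9
Unit price: $7 / 9 = $0.7777... ≈ $0.78

$0.78


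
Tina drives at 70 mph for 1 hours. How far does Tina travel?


Use the formula: distance = speed x time
Speed = 70 mph, Time = 1 hours
70 x 1 = 70 miles

70 miles


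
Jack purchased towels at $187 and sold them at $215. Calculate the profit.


Selling price = $215
Cost price = $187
Profit = selling price - cost price:
Profit = $215 - $187 = $28

$28


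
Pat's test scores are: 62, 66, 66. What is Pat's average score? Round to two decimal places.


Add the scores:
62 + 66 + 66 = 194
Divide by the number of tests:
194 / 3 = 64.6666... ≈ 64.67

64.67


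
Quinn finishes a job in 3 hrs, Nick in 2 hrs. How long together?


Quinn's rate: 1/3 of the job per hour
Nick's rate: 1/2 of the job per hour
Combined rate: 1/3 + 1/2 = 5/6 per hour
Time = 1 / (5/6) = 6/5 = 1.2 hours

1.2 hours


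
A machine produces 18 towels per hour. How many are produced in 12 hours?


Production rate: 18 towels per hour
Time: 12 hours
Total: 18 x 12 = 216 towels

216 towels


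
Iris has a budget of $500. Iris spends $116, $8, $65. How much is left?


Add up expenses:
$116 + $8 + $65 = $189
Subtract from budget:
$500 - $189 = $311

$311


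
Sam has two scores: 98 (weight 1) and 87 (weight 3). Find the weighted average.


Weighted sum:
1 x 98 + 3 x 87 = 359
Total weight:
1 + 3 = 4
Weighted average:
359 / 4 = 89.75

89.75


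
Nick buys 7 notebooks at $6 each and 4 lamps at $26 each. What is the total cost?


Cost of notebooks:
7 x $6 = $42
Cost of lamps:
4 x $26 = $104
Add both:
$42 + $104 = $146

$146


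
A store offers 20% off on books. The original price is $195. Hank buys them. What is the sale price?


Calculate the discount amount:
20% of $195 = $39
Subtract from original:
$195 - $39 = $156

$156


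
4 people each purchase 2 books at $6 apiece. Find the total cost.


Cost per person:
2 x $6 = $12
Group total:
4 x $12 = $48

$48


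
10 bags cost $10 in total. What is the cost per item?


Total cost: $10
Number of items: 10
Unit price: $10 / 10 = $1

$1


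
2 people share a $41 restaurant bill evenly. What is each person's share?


Total bill: $41
Number of people: 2
Each pays: $41 / 2 = $20.50

$20.50


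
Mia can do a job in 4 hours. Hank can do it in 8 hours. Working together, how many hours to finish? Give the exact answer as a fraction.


Mia's rate: 1/4 of the job per hour
Hank's rate: 1/8 of the job per hour
Combined rate: 1/4 + 1/8 = 3/8 per hour
Time = 1 / (3/8) = 8/3 hours (≈ 2.67 hours)

8/3 hours


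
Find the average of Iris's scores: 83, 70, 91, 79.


Add the scores:
83 + 70 + 91 + 79 = 323
Divide by the number of tests:
323 / 4 = 80.75

80.75


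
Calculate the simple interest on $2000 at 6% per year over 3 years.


Use the formula I = P x R x T / 100
P x R x T = 2000 x 6 x 3 = 36000
I = 36000 / 100 = $360

$360


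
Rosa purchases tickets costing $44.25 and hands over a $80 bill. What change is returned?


Start with the amount paid:
$80
Subtract the price:
$80 - $44.25 = $35.75

$35.75


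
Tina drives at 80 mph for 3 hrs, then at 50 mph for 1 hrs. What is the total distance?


Leg 1 distance:
80 x 3 = 240 miles
Leg 2 distance:
50 x 1 = 50 miles
Total distance:
240 + 50 = 290 miles

290 miles


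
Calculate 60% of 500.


Convert percentage to decimal:
60% = 0.6
Multiply:
500 x 0.6 = 300

300


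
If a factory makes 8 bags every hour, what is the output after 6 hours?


Production rate: 8 bags per hour
Time: 6 hours
Total: 8 x 6 = 48 bags

48 bags


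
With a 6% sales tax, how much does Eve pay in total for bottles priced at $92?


Calculate the tax:
6% of $92 = $5.52
Add tax to price:
$92 + $5.52 = $97.52

$97.52


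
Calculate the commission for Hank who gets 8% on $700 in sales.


Convert rate to decimal:
8% = 0.08
Multiply by sales:
$700 x 0.08 = $56

$56


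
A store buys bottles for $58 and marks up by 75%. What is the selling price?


Calculate the markup amount:
75% of $58 = $43.50
Add to cost:
$58 + $43.50 = $101.50

$101.50


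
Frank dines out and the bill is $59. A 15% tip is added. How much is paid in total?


Calculate the tip:
15% of $59 = $8.85
Add tip to meal cost:
$59 + $8.85 = $67.85

$67.85


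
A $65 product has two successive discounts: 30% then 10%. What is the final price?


First discount:
30% of $65 = $19.50
Price after first discount:
$65 - $19.50 = $45.50
Second discount:
10% of $45.50 = $4.55
Final price:
$45.50 - $4.55 = $40.95

$40.95


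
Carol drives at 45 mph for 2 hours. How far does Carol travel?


Use the formula: distance = speed x time
Speed = 45 mph, Time = 2 hours
45 x 2 = 90 miles

90 miles


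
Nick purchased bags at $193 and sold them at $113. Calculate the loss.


Selling price = $113
Cost price = $193
Loss = cost price - selling price:
Loss = $193 - $113 = $80

$80


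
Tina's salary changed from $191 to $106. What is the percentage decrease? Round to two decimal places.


Find the absolute change:
|106 - 191| = 85
Divide by original and multiply by 100:
85 / 191 x 100 = 44.5026...% ≈ 44.5%

44.5%


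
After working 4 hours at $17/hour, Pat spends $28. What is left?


Calculate earnings:
4 x $17 = $68
Subtract spending:
$68 - $28 = $40

$40


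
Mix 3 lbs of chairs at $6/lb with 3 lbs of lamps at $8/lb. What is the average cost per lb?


Cost of chairs:
3 x $6 = $18
Cost of lamps:
3 x $8 = $24
Total cost: $18 + $24 = $42
Total weight: 6 lbs
Average: $42 / 6 = $7/lb

$7/lb


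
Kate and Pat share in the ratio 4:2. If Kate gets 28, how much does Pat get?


Find the multiplier:
28 / 4 = 7
Apply to Pat's share:
2 x 7 = 14

14


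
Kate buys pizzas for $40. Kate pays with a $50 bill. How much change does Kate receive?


Start with the amount paid:
$50
Subtract the price:
$50 - $40 = $10

$10


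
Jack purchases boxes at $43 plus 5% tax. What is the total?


Calculate the tax:
5% of $43 = $2.15
Add tax to price:
$43 + $2.15 = $45.15

$45.15


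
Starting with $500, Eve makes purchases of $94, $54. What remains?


Add up expenses:
$94 + $54 = $148
Subtract from budget:
$500 - $148 = $352

$352


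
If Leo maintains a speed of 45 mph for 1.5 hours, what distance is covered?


Use the formula: distance = speed x time
Speed = 45 mph, Time = 1.5 hours
45 x 1.5 = 67.5 miles

67.5 miles


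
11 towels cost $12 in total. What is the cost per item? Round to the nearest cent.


Total cost: $12
Number of items: 11
Unit price: $12 / 11 = $1.0909... ≈ $1.09

$1.09


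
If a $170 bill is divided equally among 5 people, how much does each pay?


Total bill: $170
Number of people: 5
Each pays: $170 / 5 = $34

$34


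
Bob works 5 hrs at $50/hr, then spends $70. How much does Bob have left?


Calculate earnings:
5 x $50 = $250
Subtract spending:
$250 - $70 = $180

$180


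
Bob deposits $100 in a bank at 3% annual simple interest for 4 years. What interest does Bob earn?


Use the formula I = P x R x T / 100
P x R x T = 100 x 3 x 4 = 1200
I = 1200 / 100 = $12

$12


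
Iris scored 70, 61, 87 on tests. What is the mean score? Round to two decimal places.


Add the scores:
70 + 61 + 87 = 218
Divide by the number of tests:
218 / 3 = 72.6666... ≈ 72.67

72.67


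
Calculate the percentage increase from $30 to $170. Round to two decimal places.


Find the absolute change:
|170 - 30| = 140
Divide by original and multiply by 100:
140 / 30 x 100 = 466.6666...% ≈ 466.67%

466.67%


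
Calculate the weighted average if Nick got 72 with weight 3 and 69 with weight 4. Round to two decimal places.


Weighted sum:
3 x 72 + 4 x 69 = 492
Total weight:
3 + 4 = 7
Weighted average:
492 / 7 = 70.2857... ≈ 70.29

70.29


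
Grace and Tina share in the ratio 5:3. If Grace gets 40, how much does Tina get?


Find the multiplier:
40 / 5 = 8
Apply to Tina's share:
3 x 8 = 24

24


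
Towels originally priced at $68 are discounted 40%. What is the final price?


Calculate the discount amount:
40% of $68 = $27.20
Subtract from original:
$68 - $27.20 = $40.80

$40.80


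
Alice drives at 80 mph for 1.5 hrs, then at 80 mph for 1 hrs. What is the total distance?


Leg 1 distance:
80 x 1.5 = 120 miles
Leg 2 distance:
80 x 1 = 80 miles
Total distance:
120 + 80 = 200 miles

200 miles


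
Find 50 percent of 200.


Convert percentage to decimal:
50% = 0.5
Multiply:
200 x 0.5 = 100

100


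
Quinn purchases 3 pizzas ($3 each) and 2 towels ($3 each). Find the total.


Cost of pizzas:
3 x $3 = $9
Cost of towels:
2 x $3 = $6
Add both:
$9 + $6 = $15

$15


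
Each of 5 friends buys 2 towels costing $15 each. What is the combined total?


Cost per person:
2 x $15 = $30
Group total:
5 x $30 = $150

$150


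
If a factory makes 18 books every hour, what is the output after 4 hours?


Production rate: 18 books per hour
Time: 4 hours
Total: 18 x 4 = 72 books

72 books


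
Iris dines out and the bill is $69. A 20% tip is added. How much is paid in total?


Calculate the tip:
20% of $69 = $13.80
Add tip to meal cost:
$69 + $13.80 = $82.80

$82.80


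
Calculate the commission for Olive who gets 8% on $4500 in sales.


Convert rate to decimal:
8% = 0.08
Multiply by sales:
$4500 x 0.08 = $360

$360


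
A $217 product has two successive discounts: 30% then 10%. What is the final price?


First discount:
30% of $217 = $65.10
Price after first discount:
$217 - $65.10 = $151.90
Second discount:
10% of $151.90 = $15.19
Final price:
$151.90 - $15.19 = $136.71

$136.71


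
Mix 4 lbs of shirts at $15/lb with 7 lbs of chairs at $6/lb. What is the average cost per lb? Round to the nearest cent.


Cost of shirts:
4 x $15 = $60
Cost of chairs:
7 x $6 = $42
Total cost: $60 + $42 = $102
Total weight: 11 lbs
Average: $102 / 11 = $9.2727... ≈ $9.27/lb

$9.27/lb


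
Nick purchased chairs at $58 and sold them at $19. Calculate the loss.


Selling price = $19
Cost price = $58
Loss = cost price - selling price:
Loss = $58 - $19 = $39

$39


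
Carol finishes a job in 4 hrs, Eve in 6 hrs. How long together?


Carol's rate: 1/4 of the job per hour
Eve's rate: 1/6 of the job per hour
Combined rate: 1/4 + 1/6 = 5/12 per hour
Time = 1 / (5/12) = 12/5 = 2.4 hours

2.4 hours


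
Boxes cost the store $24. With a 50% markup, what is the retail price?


Calculate the markup amount:
50% of $24 = $12
Add to cost:
$24 + $12 = $36

$36


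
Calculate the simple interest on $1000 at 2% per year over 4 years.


Use the formula I = P x R x T / 100
P x R x T = 1000 x 2 x 4 = 8000
I = 8000 / 100 = $80

$80


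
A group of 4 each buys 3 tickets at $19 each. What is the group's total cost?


Cost per person:
3 x $19 = $57
Group total:
4 x $57 = $228

$228


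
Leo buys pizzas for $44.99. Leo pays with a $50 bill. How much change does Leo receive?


Start with the amount paid:
$50
Subtract the price:
$50 - $44.99 = $5.01

$5.01


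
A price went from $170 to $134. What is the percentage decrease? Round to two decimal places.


Find the absolute change:
|134 - 170| = 36
Divide by original and multiply by 100:
36 / 170 x 100 = 21.1764...% ≈ 21.18%

21.18%


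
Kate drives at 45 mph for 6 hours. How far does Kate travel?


Use the formula: distance = speed x time
Speed = 45 mph, Time = 6 hours
45 x 6 = 270 miles

270 miles


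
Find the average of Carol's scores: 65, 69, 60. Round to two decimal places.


Add the scores:
65 + 69 + 60 = 194
Divide by the number of tests:
194 / 3 = 64.6666... ≈ 64.67

64.67


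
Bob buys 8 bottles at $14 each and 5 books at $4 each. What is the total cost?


Cost of bottles:
8 x $14 = $112
Cost of books:
5 x $4 = $20
Add both:
$112 + $20 = $132

$132


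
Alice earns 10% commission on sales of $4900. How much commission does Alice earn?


Convert rate to decimal:
10% = 0.1
Multiply by sales:
$4900 x 0.1 = $490

$490


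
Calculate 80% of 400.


Convert percentage to decimal:
80% = 0.8
Multiply:
400 x 0.8 = 320

320


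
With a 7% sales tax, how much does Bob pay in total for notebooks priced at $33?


Calculate the tax:
7% of $33 = $2.31
Add tax to price:
$33 + $2.31 = $35.31

$35.31


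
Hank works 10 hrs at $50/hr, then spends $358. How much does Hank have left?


Calculate earnings:
10 x $50 = $500
Subtract spending:
$500 - $358 = $142

$142


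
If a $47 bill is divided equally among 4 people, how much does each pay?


Total bill: $47
Number of people: 4
Each pays: $47 / 4 = $11.75

$11.75


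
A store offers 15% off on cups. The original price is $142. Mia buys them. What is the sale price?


Calculate the discount amount:
15% of $142 = $21.30
Subtract from original:
$142 - $21.30 = $120.70

$120.70


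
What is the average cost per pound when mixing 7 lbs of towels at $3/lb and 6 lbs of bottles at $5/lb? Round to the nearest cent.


Cost of towels:
7 x $3 = $21
Cost of bottles:
6 x $5 = $30
Total cost: $21 + $30 = $51
Total weight: 13 lbs
Average: $51 / 13 = $3.9230... ≈ $3.92/lb

$3.92/lb


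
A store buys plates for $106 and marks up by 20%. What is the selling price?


Calculate the markup amount:
20% of $106 = $21.20
Add to cost:
$106 + $21.20 = $127.20

$127.20


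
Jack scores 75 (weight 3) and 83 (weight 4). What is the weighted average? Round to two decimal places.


Weighted sum:
3 x 75 + 4 x 83 = 557
Total weight:
3 + 4 = 7
Weighted average:
557 / 7 = 79.5714... ≈ 79.57

79.57


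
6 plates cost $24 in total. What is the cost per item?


Total cost: $24
Number of items: 6
Unit price: $24 / 6 = $4

$4


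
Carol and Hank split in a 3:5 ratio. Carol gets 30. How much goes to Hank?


Find the multiplier:
30 / 3 = 10
Apply to Hank's share:
5 x 10 = 50

50


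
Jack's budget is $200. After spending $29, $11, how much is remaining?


Add up expenses:
$29 + $11 = $40
Subtract from budget:
$200 - $40 = $160

$160


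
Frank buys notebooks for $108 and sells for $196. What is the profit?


Selling price = $196
Cost price = $108
Profit = selling price - cost price:
Profit = $196 - $108 = $88

$88


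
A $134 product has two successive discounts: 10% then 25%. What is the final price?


First discount:
10% of $134 = $13.40
Price after first discount:
$134 - $13.40 = $120.60
Second discount:
25% of $120.60 = $30.15
Final price:
$120.60 - $30.15 = $90.45

$90.45


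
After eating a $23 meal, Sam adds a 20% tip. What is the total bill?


Calculate the tip:
20% of $23 = $4.60
Add tip to meal cost:
$23 + $4.60 = $27.60

$27.60


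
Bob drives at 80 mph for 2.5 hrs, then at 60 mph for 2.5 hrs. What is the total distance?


Leg 1 distance:
80 x 2.5 = 200 miles
Leg 2 distance:
60 x 2.5 = 150 miles
Total distance:
200 + 150 = 350 miles

350 miles


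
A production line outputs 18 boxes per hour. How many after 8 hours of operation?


Production rate: 18 boxes per hour
Time: 8 hours
Total: 18 x 8 = 144 boxes

144 boxes


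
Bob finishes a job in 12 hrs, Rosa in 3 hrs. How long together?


Bob's rate: 1/12 of the job per hour
Rosa's rate: 1/3 of the job per hour
Combined rate: 1/12 + 1/3 = 5/12 per hour
Time = 1 / (5/12) = 12/5 = 2.4 hours

2.4 hours


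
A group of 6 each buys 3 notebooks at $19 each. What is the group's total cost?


Cost per person:
3 x $19 = $57
Group total:
6 x $57 = $342

$342


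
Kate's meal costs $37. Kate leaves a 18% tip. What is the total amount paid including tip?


Calculate the tip:
18% of $37 = $6.66
Add tip to meal cost:
$37 + $6.66 = $43.66

$43.66


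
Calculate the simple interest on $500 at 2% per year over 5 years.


Use the formula I = P x R x T / 100
P x R x T = 500 x 2 x 5 = 5000
I = 5000 / 100 = $50

$50


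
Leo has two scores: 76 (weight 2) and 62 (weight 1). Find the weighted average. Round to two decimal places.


Weighted sum:
2 x 76 + 1 x 62 = 214
Total weight:
2 + 1 = 3
Weighted average:
214 / 3 = 71.3333... ≈ 71.33

71.33


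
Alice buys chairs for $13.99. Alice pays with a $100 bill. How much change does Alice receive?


Start with the amount paid:
$100
Subtract the price:
$100 - $13.99 = $86.01

$86.01


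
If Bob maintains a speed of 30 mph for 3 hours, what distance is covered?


Use the formula: distance = speed x time
Speed = 30 mph, Time = 3 hours
30 x 3 = 90 miles

90 miles


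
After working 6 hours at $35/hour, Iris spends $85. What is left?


Calculate earnings:
6 x $35 = $210
Subtract spending:
$210 - $85 = $125

$125


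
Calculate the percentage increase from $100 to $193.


Find the absolute change:
|193 - 100| = 93
Divide by original and multiply by 100:
93 / 100 x 100 = 93%

93%


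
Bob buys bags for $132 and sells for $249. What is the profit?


Selling price = $249
Cost price = $132
Profit = selling price - cost price:
Profit = $249 - $132 = $117

$117


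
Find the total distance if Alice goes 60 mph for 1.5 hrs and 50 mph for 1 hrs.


Leg 1 distance:
60 x 1.5 = 90 miles
Leg 2 distance:
50 x 1 = 50 miles
Total distance:
90 + 50 = 140 miles

140 miles


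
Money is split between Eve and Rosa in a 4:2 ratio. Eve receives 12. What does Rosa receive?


Find the multiplier:
12 / 4 = 3
Apply to Rosa's share:
2 x 3 = 6

6


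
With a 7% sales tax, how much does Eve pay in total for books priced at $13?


Calculate the tax:
7% of $13 = $0.91
Add tax to price:
$13 + $0.91 = $13.91

$13.91


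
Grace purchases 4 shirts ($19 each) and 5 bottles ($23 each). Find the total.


Cost of shirts:
4 x $19 = $76
Cost of bottles:
5 x $23 = $115
Add both:
$76 + $115 = $191

$191


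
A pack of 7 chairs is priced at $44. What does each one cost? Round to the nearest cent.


Total cost: $44
Number of items: 7
Unit price: $44 / 7 = $6.2857... ≈ $6.29

$6.29


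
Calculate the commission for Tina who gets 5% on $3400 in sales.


Convert rate to decimal:
5% = 0.05
Multiply by sales:
$3400 x 0.05 = $170

$170


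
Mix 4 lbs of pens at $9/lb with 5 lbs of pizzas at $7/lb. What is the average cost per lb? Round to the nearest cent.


Cost of pens:
4 x $9 = $36
Cost of pizzas:
5 x $7 = $35
Total cost: $36 + $35 = $71
Total weight: 9 lbs
Average: $71 / 9 = $7.8888... ≈ $7.89/lb

$7.89/lb


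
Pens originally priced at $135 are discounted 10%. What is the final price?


Calculate the discount amount:
10% of $135 = $13.50
Subtract from original:
$135 - $13.50 = $121.50

$121.50


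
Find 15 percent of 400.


Convert percentage to decimal:
15% = 0.15
Multiply:
400 x 0.15 = 60

60


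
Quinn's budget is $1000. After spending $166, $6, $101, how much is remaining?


Add up expenses:
$166 + $6 + $101 = $273
Subtract from budget:
$1000 - $273 = $727

$727


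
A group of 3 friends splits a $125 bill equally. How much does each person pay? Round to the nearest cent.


Total bill: $125
Number of people: 3
Each pays: $125 / 3 = $41.6666... ≈ $41.67

$41.67


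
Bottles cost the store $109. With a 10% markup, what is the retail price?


Calculate the markup amount:
10% of $109 = $10.90
Add to cost:
$109 + $10.90 = $119.90

$119.90


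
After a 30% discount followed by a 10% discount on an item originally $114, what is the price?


First discount:
30% of $114 = $34.20
Price after first discount:
$114 - $34.20 = $79.80
Second discount:
10% of $79.80 = $7.98
Final price:
$79.80 - $7.98 = $71.82

$71.82


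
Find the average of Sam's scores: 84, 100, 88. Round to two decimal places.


Add the scores:
84 + 100 + 88 = 272
Divide by the number of tests:
272 / 3 = 90.6666... ≈ 90.67

90.67


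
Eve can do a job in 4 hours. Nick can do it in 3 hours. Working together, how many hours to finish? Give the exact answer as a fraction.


Eve's rate: 1/4 of the job per hour
Nick's rate: 1/3 of the job per hour
Combined rate: 1/4 + 1/3 = 7/12 per hour
Time = 1 / (7/12) = 12/7 hours (≈ 1.71 hours)

12/7 hours


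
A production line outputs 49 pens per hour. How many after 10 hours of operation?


Production rate: 49 pens per hour
Time: 10 hours
Total: 49 x 10 = 490 pens

490 pens


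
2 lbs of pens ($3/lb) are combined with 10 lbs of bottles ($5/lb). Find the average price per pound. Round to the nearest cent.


Cost of pens:
2 x $3 = $6
Cost of bottles:
10 x $5 = $50
Total cost: $6 + $50 = $56
Total weight: 12 lbs
Average: $56 / 12 = $4.6666... ≈ $4.67/lb

$4.67/lb


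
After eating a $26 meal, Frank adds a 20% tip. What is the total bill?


Calculate the tip:
20% of $26 = $5.20
Add tip to meal cost:
$26 + $5.20 = $31.20

$31.20


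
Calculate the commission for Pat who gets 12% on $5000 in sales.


Convert rate to decimal:
12% = 0.12
Multiply by sales:
$5000 x 0.12 = $600

$600


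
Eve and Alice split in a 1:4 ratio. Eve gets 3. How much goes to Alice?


Find the multiplier:
3 / 1 = 3
Apply to Alice's share:
4 x 3 = 12

12


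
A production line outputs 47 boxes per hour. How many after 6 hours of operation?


Production rate: 47 boxes per hour
Time: 6 hours
Total: 47 x 6 = 282 boxes

282 boxes


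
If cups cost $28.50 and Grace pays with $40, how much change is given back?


Start with the amount paid:
$40
Subtract the price:
$40 - $28.50 = $11.50

$11.50


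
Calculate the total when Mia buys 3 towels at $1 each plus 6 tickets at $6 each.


Cost of towels:
3 x $1 = $3
Cost of tickets:
6 x $6 = $36
Add both:
$3 + $36 = $39

$39


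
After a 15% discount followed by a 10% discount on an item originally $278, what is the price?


First discount:
15% of $278 = $41.70
Price after first discount:
$278 - $41.70 = $236.30
Second discount:
10% of $236.30 = $23.63
Final price:
$236.30 - $23.63 = $212.67

$212.67


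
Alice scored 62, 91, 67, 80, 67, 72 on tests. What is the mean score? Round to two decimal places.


Add the scores:
62 + 91 + 67 + 80 + 67 + 72 = 439
Divide by the number of tests:
439 / 6 = 73.1666... ≈ 73.17

73.17


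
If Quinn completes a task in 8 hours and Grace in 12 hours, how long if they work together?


Quinn's rate: 1/8 of the job per hour
Grace's rate: 1/12 of the job per hour
Combined rate: 1/8 + 1/12 = 5/24 per hour
Time = 1 / (5/24) = 24/5 = 4.8 hours

4.8 hours


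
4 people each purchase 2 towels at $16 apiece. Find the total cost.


Cost per person:
2 x $16 = $32
Group total:
4 x $32 = $128

$128


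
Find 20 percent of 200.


Convert percentage to decimal:
20% = 0.2
Multiply:
200 x 0.2 = 40

40


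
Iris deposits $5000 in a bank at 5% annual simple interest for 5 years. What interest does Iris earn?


Use the formula I = P x R x T / 100
P x R x T = 5000 x 5 x 5 = 125000
I = 125000 / 100 = $1250

$1250


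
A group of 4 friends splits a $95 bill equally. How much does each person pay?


Total bill: $95
Number of people: 4
Each pays: $95 / 4 = $23.75

$23.75


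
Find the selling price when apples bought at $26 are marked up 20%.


Calculate the markup amount:
20% of $26 = $5.20
Add to cost:
$26 + $5.20 = $31.20

$31.20


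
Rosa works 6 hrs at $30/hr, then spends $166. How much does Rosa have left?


Calculate earnings:
6 x $30 = $180
Subtract spending:
$180 - $166 = $14

$14
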